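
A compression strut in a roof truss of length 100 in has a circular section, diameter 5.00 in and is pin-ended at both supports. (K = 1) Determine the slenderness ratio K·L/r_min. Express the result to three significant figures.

λ ≈ 80.0

I = πd⁴/64 = π×5.00⁴/64 = 30.68 in⁴
A = 19.63 in²;  r_min = √(I/A) = √(30.68/19.63) = 1.250 in
L_e = K·L = 1 × 100 = 100.0 in
λ = L_e / r_min = 100.00 / 1.250 = 80.0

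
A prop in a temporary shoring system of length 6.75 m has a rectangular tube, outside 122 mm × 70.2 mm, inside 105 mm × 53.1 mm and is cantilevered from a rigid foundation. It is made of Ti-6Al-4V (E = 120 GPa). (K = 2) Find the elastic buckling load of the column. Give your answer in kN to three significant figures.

Weak-axis I_min = (h_o·b_o³ − h_i·b_i³)/12 with b_o = 70.2, b_i = 53.10 mm (shorter outer/inner sides).
I_min = (122×70.2³ − 105.0×53.10³)/12 = 2.207×10^6 mm⁴
I = 2.207×10^6 mm⁴ = 2.207×10^-6 m⁴
Effective length L_e = K·L = 2 × 6.75 = 13.50 m
P_cr = π²EI / L_e² = π² × 120×10⁹ × 2.207×10^-6 / 13.50² = 1.434×10^4 N

P_cr ≈ 14.3 kN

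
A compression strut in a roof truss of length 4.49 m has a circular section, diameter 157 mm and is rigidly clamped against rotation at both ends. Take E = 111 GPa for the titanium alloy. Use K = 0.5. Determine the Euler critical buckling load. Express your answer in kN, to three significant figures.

I = πd⁴/64 = π×157⁴/64 = 2.982×10^7 mm⁴
I = 2.982×10^7 mm⁴ = 2.982×10^-5 m⁴
Effective length L_e = K·L = 0.5 × 4.49 = 2.245 m
P_cr = π²EI / L_e² = π² × 111×10⁹ × 2.982×10^-5 / 2.245² = 6.483×10^6 N

P_cr ≈ 6480 kN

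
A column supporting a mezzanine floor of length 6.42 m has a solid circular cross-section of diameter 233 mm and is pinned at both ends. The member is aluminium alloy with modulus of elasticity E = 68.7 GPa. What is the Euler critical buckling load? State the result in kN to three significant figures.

P_cr ≈ 2380 kN

I = πd⁴/64 = π×233⁴/64 = 1.447×10^8 mm⁴
I = 1.447×10^8 mm⁴ = 1.447×10^-4 m⁴
Effective length L_e = K·L = 1 × 6.42 = 6.420 m
P_cr = π²EI / L_e² = π² × 68.7×10⁹ × 1.447×10^-4 / 6.420² = 2.380×10^6 N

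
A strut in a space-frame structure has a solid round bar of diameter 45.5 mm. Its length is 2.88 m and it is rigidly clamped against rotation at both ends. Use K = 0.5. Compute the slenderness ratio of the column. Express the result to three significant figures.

λ ≈ 127

I = πd⁴/64 = π×45.5⁴/64 = 2.104×10^5 mm⁴
A = 1.626×10^3 mm²;  r_min = √(I/A) = √(2.104×10^5/1.626×10^3) = 11.38 mm
L_e = K·L = 0.5 × 2.88 m = 1.440 m = 1440.0 mm
λ = L_e / r_min = 1440.0 / 11.38 = 127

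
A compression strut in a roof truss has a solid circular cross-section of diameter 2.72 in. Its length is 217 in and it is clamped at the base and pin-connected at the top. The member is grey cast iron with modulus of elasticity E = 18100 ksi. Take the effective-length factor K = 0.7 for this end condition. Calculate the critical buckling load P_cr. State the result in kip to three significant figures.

I = πd⁴/64 = π×2.72⁴/64 = 2.687 in⁴
Effective length L_e = K·L = 0.7 × 217 = 151.9 in
P_cr = π²EI / L_e² = π² × 18100×10³ × 2.687 / 151.9² = 2.080×10^4 lb

P_cr ≈ 20.8 kip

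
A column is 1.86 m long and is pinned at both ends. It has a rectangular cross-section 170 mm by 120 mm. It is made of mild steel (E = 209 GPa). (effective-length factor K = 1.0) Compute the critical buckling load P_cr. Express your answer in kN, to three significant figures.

P_cr ≈ 14600 kN

Buckling occurs about the weak axis: I_min = h·b³/12 with b = 120 mm (the shorter side).
I_min = 170×120³/12 = 2.448×10^7 mm⁴
I = 2.448×10^7 mm⁴ = 2.448×10^-5 m⁴
Effective length L_e = K·L = 1 × 1.86 = 1.860 m
P_cr = π²EI / L_e² = π² × 209×10⁹ × 2.448×10^-5 / 1.860² = 1.460×10^7 N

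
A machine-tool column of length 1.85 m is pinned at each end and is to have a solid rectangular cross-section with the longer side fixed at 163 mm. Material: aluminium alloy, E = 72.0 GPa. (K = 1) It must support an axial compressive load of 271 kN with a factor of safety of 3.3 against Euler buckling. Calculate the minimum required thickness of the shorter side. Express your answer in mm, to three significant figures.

b ≈ 68.2 mm

Required P_cr = n·P = 3.3 × 271 = 894.3 kN
L_e = K·L = 1 × 1.85 = 1.850 m
Required I = P_cr·L_e²/(π²E) = 8.943×10^5 × 1.850² / (π² × 7.20×10^10) = 4.307×10^-6 m⁴
I_req = 4.307×10^6 mm⁴
Rectangle, weak axis: I_min = h·b³/12 with h = 163 mm fixed  ⇒  b = (12I/h)^(1/3) = 68.2 mm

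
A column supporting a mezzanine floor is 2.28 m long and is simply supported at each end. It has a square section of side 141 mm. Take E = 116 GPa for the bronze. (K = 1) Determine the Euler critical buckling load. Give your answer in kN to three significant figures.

P_cr ≈ 7250 kN

I = a⁴/12 = 141⁴/12 = 3.294×10^7 mm⁴
I = 3.294×10^7 mm⁴ = 3.294×10^-5 m⁴
Effective length L_e = K·L = 1 × 2.28 = 2.280 m
P_cr = π²EI / L_e² = π² × 116×10⁹ × 3.294×10^-5 / 2.280² = 7.254×10^6 N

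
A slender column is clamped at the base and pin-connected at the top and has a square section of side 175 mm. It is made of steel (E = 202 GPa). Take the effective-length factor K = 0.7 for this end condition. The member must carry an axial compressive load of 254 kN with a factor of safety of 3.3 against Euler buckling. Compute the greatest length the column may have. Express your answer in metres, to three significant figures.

L_max ≈ 19.5 m

I = a⁴/12 = 175⁴/12 = 7.816×10^7 mm⁴
I = 7.816×10^-5 m⁴
Required critical load P_cr = n·P = 3.3 × 254 = 838.2 kN = 8.382×10^5 N
From P_cr = π²EI/(K·L)²:  L = (1/K)·√(π²EI/P_cr) = (1/0.7)·√(π²×2.02×10^11×7.816×10^-5/8.382×10^5)
L = 19.5 m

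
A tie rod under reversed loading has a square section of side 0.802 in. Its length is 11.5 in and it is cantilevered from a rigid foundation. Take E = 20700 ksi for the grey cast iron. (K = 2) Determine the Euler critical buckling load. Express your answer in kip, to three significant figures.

I = a⁴/12 = 0.802⁴/12 = 3.448×10^-2 in⁴
Effective length L_e = K·L = 2 × 11.5 = 23.00 in
P_cr = π²EI / L_e² = π² × 20700×10³ × 3.448×10^-2 / 23.00² = 1.331×10^4 lb

P_cr ≈ 13.3 kip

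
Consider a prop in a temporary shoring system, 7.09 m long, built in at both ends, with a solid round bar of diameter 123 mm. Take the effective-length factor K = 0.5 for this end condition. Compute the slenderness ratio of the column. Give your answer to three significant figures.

λ ≈ 115

For a solid circle r = d/4 = 123/4 = 30.75 mm
L_e = K·L = 0.5 × 7.09 m = 3.545 m = 3545.0 mm
λ = L_e / r_min = 3545.0 / 30.75 = 115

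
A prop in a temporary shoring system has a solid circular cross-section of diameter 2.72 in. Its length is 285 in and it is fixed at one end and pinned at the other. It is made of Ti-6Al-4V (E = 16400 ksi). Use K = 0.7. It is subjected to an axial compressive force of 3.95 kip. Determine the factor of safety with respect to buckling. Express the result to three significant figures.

n ≈ 2.77

I = πd⁴/64 = π×2.72⁴/64 = 2.687 in⁴
Effective length L_e = K·L = 0.7 × 285 = 199.5 in
P_cr = π²EI / L_e² = π² × 16400×10³ × 2.687 / 199.5² = 1.093×10^4 lb
Factor of safety n = P_cr / P = 10.927 / 3.95 = 2.77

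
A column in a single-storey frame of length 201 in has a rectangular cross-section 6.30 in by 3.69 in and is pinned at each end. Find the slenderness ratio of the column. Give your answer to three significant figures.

λ ≈ 189

For a rectangle r_min = b/√12 = 3.69/√12 = 1.065 in
L_e = K·L = 1 × 201 = 201.0 in
λ = L_e / r_min = 201.00 / 1.065 = 189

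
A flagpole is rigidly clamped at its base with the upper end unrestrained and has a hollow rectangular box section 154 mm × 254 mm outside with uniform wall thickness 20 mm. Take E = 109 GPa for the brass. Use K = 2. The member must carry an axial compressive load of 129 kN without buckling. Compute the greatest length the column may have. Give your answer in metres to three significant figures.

L_max ≈ 10.3 m

Inner dimensions: h_i = 254 − 2×20 = 214.0 mm, b_i = 154 − 2×20 = 114.0 mm
Weak-axis I_min = (h_o·b_o³ − h_i·b_i³)/12 with b_o = 154, b_i = 114.0 mm (shorter outer/inner sides).
I_min = (254×154³ − 214.0×114.0³)/12 = 5.089×10^7 mm⁴
I = 5.089×10^-5 m⁴
At the buckling limit P_cr = P = 1.290×10^5 N
From P_cr = π²EI/(K·L)²:  L = (1/K)·√(π²EI/P_cr) = (1/2)·√(π²×1.09×10^11×5.089×10^-5/1.290×10^5)
L = 10.3 m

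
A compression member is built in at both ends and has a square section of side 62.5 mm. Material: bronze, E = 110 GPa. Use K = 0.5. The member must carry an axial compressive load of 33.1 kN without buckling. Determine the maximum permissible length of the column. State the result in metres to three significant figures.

L_max ≈ 12.9 m

I = a⁴/12 = 62.5⁴/12 = 1.272×10^6 mm⁴
I = 1.272×10^-6 m⁴
At the buckling limit P_cr = P = 3.310×10^4 N
From P_cr = π²EI/(K·L)²:  L = (1/K)·√(π²EI/P_cr) = (1/0.5)·√(π²×1.10×10^11×1.272×10^-6/3.310×10^4)
L = 12.9 m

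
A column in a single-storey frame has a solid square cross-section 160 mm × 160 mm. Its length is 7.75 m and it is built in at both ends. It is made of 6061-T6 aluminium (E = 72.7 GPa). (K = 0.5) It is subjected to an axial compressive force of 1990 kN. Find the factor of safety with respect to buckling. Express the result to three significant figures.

I = a⁴/12 = 160⁴/12 = 5.461×10^7 mm⁴
I = 5.461×10^7 mm⁴ = 5.461×10^-5 m⁴
Effective length L_e = K·L = 0.5 × 7.75 = 3.875 m
P_cr = π²EI / L_e² = π² × 72.7×10⁹ × 5.461×10^-5 / 3.875² = 2.610×10^6 N
Factor of safety n = P_cr / P = 2609.7 / 1990 = 1.31

n ≈ 1.31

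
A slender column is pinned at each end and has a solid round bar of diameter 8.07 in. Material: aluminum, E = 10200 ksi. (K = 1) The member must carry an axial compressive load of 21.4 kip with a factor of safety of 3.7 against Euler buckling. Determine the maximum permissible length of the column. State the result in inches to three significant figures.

L_max ≈ 514 in

I = πd⁴/64 = π×8.07⁴/64 = 208.2 in⁴
Required critical load P_cr = n·P = 3.7 × 21.4 = 79.18 kip = 7.918×10^4 lb
From P_cr = π²EI/(K·L)²:  L = (1/K)·√(π²EI/P_cr) = (1/1)·√(π²×1.02×10^7×208.2/7.918×10^4)
L = 514 in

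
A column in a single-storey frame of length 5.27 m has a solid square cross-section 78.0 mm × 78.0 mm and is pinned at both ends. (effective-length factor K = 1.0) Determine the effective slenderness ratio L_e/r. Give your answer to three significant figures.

For a square r = a/√12 = 78.0/√12 = 22.52 mm
L_e = K·L = 1 × 5.27 m = 5.270 m = 5270.0 mm
λ = L_e / r_min = 5270.0 / 22.52 = 234

λ ≈ 234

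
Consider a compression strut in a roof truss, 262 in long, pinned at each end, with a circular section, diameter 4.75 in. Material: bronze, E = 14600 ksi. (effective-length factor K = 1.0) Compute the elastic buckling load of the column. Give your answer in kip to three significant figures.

P_cr ≈ 52.5 kip

I = πd⁴/64 = π×4.75⁴/64 = 24.99 in⁴
Effective length L_e = K·L = 1 × 262 = 262.0 in
P_cr = π²EI / L_e² = π² × 14600×10³ × 24.99 / 262.0² = 5.246×10^4 lb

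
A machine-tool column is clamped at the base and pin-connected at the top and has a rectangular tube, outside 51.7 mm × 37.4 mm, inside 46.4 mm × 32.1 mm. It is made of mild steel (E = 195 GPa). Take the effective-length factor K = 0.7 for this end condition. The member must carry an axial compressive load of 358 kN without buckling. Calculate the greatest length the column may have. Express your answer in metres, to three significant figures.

L_max ≈ 1.03 m

Weak-axis I_min = (h_o·b_o³ − h_i·b_i³)/12 with b_o = 37.4, b_i = 32.10 mm (shorter outer/inner sides).
I_min = (51.7×37.4³ − 46.40×32.10³)/12 = 9.749×10^4 mm⁴
I = 9.749×10^-8 m⁴
At the buckling limit P_cr = P = 3.580×10^5 N
From P_cr = π²EI/(K·L)²:  L = (1/K)·√(π²EI/P_cr) = (1/0.7)·√(π²×1.95×10^11×9.749×10^-8/3.580×10^5)
L = 1.03 m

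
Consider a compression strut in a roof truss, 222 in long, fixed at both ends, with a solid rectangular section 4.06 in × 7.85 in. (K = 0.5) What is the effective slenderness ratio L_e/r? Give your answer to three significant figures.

For a rectangle r_min = b/√12 = 4.06/√12 = 1.172 in
L_e = K·L = 0.5 × 222 = 111.0 in
λ = L_e / r_min = 111.00 / 1.172 = 94.7

λ ≈ 94.7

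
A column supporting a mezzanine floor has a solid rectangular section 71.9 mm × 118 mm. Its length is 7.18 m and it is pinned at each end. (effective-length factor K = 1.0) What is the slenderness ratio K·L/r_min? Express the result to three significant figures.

λ ≈ 346

For a rectangle r_min = b/√12 = 71.9/√12 = 20.76 mm
L_e = K·L = 1 × 7.18 m = 7.180 m = 7180.0 mm
λ = L_e / r_min = 7180.0 / 20.76 = 346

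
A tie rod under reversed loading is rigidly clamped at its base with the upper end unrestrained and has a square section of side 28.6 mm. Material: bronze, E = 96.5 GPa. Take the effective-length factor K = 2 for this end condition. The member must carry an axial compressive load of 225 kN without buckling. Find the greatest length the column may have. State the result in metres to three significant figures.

L_max ≈ 0.243 m

I = a⁴/12 = 28.6⁴/12 = 5.575×10^4 mm⁴
I = 5.575×10^-8 m⁴
At the buckling limit P_cr = P = 2.250×10^5 N
From P_cr = π²EI/(K·L)²:  L = (1/K)·√(π²EI/P_cr) = (1/2)·√(π²×9.65×10^10×5.575×10^-8/2.250×10^5)
L = 0.243 m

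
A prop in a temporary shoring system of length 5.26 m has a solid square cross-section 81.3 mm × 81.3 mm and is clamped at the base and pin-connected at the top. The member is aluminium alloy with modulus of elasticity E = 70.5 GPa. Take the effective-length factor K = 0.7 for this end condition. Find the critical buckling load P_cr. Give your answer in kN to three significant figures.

P_cr ≈ 187 kN

I = a⁴/12 = 81.3⁴/12 = 3.641×10^6 mm⁴
I = 3.641×10^6 mm⁴ = 3.641×10^-6 m⁴
Effective length L_e = K·L = 0.7 × 5.26 = 3.682 m
P_cr = π²EI / L_e² = π² × 70.5×10⁹ × 3.641×10^-6 / 3.682² = 1.869×10^5 N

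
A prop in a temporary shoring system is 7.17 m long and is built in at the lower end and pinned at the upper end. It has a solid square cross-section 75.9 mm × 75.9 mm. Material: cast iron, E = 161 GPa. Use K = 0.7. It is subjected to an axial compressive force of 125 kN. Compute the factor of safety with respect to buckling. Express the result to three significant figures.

n ≈ 1.40

I = a⁴/12 = 75.9⁴/12 = 2.766×10^6 mm⁴
I = 2.766×10^6 mm⁴ = 2.766×10^-6 m⁴
Effective length L_e = K·L = 0.7 × 7.17 = 5.019 m
P_cr = π²EI / L_e² = π² × 161×10⁹ × 2.766×10^-6 / 5.019² = 1.745×10^5 N
Factor of safety n = P_cr / P = 174.45 / 125 = 1.40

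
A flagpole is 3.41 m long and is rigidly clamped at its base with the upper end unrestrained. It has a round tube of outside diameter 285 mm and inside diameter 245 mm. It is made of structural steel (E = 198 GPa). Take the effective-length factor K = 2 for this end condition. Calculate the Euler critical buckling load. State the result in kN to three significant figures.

P_cr ≈ 6180 kN

d_o = 285 mm, d_i = 245 mm
I = π(d_o⁴ − d_i⁴)/64 = π(285⁴ − 245.0⁴)/64 = 1.470×10^8 mm⁴
I = 1.470×10^8 mm⁴ = 1.470×10^-4 m⁴
Effective length L_e = K·L = 2 × 3.41 = 6.820 m
P_cr = π²EI / L_e² = π² × 198×10⁹ × 1.470×10^-4 / 6.820² = 6.176×10^6 N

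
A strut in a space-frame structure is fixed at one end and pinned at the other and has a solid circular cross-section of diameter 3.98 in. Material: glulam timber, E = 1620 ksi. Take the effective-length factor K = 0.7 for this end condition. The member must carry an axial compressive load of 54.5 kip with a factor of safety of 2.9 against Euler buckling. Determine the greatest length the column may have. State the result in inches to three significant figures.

L_max ≈ 50.4 in

I = πd⁴/64 = π×3.98⁴/64 = 12.32 in⁴
Required critical load P_cr = n·P = 2.9 × 54.5 = 158.0 kip = 1.581×10^5 lb
From P_cr = π²EI/(K·L)²:  L = (1/K)·√(π²EI/P_cr) = (1/0.7)·√(π²×1.62×10^6×12.32/1.581×10^5)
L = 50.4 in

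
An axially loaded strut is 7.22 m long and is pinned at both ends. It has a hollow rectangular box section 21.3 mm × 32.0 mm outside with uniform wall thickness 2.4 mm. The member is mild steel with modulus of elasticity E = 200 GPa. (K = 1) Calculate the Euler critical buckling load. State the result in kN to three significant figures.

P_cr ≈ 0.590 kN

Inner dimensions: h_i = 32.0 − 2×2.4 = 27.20 mm, b_i = 21.3 − 2×2.4 = 16.50 mm
Weak-axis I_min = (h_o·b_o³ − h_i·b_i³)/12 with b_o = 21.3, b_i = 16.50 mm (shorter outer/inner sides).
I_min = (32.0×21.3³ − 27.20×16.50³)/12 = 1.559×10^4 mm⁴
I = 1.559×10^4 mm⁴ = 1.559×10^-8 m⁴
Effective length L_e = K·L = 1 × 7.22 = 7.220 m
P_cr = π²EI / L_e² = π² × 200×10⁹ × 1.559×10^-8 / 7.220² = 590.2 N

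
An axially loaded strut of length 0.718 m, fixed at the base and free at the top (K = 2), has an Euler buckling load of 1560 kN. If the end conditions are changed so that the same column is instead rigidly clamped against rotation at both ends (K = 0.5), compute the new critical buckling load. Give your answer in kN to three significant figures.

P_cr ≈ 25000 kN

P_cr ∝ 1/K², so P_cr,new = P_cr,old × (K_old/K_new)² = 1560 × (2/0.5)²
= 1560 × 16.00 = 25000 kN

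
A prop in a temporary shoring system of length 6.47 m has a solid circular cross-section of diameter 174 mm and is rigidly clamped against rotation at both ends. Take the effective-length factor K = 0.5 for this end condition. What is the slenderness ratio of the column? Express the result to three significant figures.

λ ≈ 74.4

I = πd⁴/64 = π×174⁴/64 = 4.500×10^7 mm⁴
A = 2.378×10^4 mm²;  r_min = √(I/A) = √(4.500×10^7/2.378×10^4) = 43.50 mm
L_e = K·L = 0.5 × 6.47 m = 3.235 m = 3235.0 mm
λ = L_e / r_min = 3235.0 / 43.50 = 74.4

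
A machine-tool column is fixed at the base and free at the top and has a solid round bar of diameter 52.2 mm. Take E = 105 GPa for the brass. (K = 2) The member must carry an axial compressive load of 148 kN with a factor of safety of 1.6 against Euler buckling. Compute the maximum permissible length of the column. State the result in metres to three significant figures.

I = πd⁴/64 = π×52.2⁴/64 = 3.645×10^5 mm⁴
I = 3.645×10^-7 m⁴
Required critical load P_cr = n·P = 1.6 × 148 = 236.8 kN = 2.368×10^5 N
From P_cr = π²EI/(K·L)²:  L = (1/K)·√(π²EI/P_cr) = (1/2)·√(π²×1.05×10^11×3.645×10^-7/2.368×10^5)
L = 0.631 m

L_max ≈ 0.631 m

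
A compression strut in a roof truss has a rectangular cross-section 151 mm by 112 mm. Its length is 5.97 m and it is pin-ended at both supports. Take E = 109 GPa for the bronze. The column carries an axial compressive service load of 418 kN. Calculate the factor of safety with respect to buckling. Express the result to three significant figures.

Buckling occurs about the weak axis: I_min = h·b³/12 with b = 112 mm (the shorter side).
I_min = 151×112³/12 = 1.768×10^7 mm⁴
I = 1.768×10^7 mm⁴ = 1.768×10^-5 m⁴
Effective length L_e = K·L = 1 × 5.97 = 5.970 m
P_cr = π²EI / L_e² = π² × 109×10⁹ × 1.768×10^-5 / 5.970² = 5.336×10^5 N
Factor of safety n = P_cr / P = 533.61 / 418 = 1.28

n ≈ 1.28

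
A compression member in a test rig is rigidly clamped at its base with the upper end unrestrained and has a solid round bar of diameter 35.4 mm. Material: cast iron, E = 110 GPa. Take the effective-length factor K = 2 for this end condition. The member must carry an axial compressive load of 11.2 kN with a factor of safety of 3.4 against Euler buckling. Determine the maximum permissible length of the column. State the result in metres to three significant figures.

I = πd⁴/64 = π×35.4⁴/64 = 7.709×10^4 mm⁴
I = 7.709×10^-8 m⁴
Required critical load P_cr = n·P = 3.4 × 11.2 = 38.08 kN = 3.808×10^4 N
From P_cr = π²EI/(K·L)²:  L = (1/K)·√(π²EI/P_cr) = (1/2)·√(π²×1.10×10^11×7.709×10^-8/3.808×10^4)
L = 0.741 m

L_max ≈ 0.741 m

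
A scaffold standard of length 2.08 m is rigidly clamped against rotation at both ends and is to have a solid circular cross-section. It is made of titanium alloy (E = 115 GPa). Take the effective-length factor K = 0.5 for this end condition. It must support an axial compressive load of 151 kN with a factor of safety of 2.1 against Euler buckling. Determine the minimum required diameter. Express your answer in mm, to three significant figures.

d ≈ 49.8 mm

Required P_cr = n·P = 2.1 × 151 = 317.1 kN
L_e = K·L = 0.5 × 2.08 = 1.040 m
Required I = P_cr·L_e²/(π²E) = 3.171×10^5 × 1.040² / (π² × 1.15×10^11) = 3.022×10^-7 m⁴
I_req = 3.022×10^5 mm⁴
Solid circle: I = πd⁴/64  ⇒  d = (64I/π)^(1/4) = (64×3.022×10^5/π)^(1/4) = 49.8 mm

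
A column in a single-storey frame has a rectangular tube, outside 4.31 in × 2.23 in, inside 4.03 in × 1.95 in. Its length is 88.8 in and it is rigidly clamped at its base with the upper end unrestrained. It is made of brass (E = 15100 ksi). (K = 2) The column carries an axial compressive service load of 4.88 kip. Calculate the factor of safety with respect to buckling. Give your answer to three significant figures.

n ≈ 1.45

Weak-axis I_min = (h_o·b_o³ − h_i·b_i³)/12 with b_o = 2.23, b_i = 1.950 in (shorter outer/inner sides).
I_min = (4.31×2.23³ − 4.030×1.950³)/12 = 1.493 in⁴
Effective length L_e = K·L = 2 × 88.8 = 177.6 in
P_cr = π²EI / L_e² = π² × 15100×10³ × 1.493 / 177.6² = 7.053×10^3 lb
Factor of safety n = P_cr / P = 7.0535 / 4.88 = 1.45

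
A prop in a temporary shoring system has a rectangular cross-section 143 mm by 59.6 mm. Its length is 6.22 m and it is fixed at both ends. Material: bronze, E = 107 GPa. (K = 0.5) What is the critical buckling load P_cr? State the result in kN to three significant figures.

P_cr ≈ 275 kN

Buckling occurs about the weak axis: I_min = h·b³/12 with b = 59.6 mm (the shorter side).
I_min = 143×59.6³/12 = 2.523×10^6 mm⁴
I = 2.523×10^6 mm⁴ = 2.523×10^-6 m⁴
Effective length L_e = K·L = 0.5 × 6.22 = 3.110 m
P_cr = π²EI / L_e² = π² × 107×10⁹ × 2.523×10^-6 / 3.110² = 2.755×10^5 N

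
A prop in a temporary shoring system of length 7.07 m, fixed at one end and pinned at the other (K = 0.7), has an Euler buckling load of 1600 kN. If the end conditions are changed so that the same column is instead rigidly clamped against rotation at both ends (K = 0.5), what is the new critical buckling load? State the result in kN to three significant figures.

P_cr ≈ 3140 kN

P_cr ∝ 1/K², so P_cr,new = P_cr,old × (K_old/K_new)² = 1600 × (0.7/0.5)²
= 1600 × 1.960 = 3140 kN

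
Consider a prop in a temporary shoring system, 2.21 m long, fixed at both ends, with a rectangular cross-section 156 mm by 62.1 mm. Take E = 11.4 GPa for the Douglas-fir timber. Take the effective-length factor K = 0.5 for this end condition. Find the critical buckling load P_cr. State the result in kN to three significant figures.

P_cr ≈ 287 kN

Buckling occurs about the weak axis: I_min = h·b³/12 with b = 62.1 mm (the shorter side).
I_min = 156×62.1³/12 = 3.113×10^6 mm⁴
I = 3.113×10^6 mm⁴ = 3.113×10^-6 m⁴
Effective length L_e = K·L = 0.5 × 2.21 = 1.105 m
P_cr = π²EI / L_e² = π² × 11.4×10⁹ × 3.113×10^-6 / 1.105² = 2.869×10^5 N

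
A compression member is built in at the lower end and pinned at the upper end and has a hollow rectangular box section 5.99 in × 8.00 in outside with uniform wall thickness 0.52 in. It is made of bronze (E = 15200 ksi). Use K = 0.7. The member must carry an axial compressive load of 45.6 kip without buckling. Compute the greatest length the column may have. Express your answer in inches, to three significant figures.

Inner dimensions: h_i = 8.00 − 2×0.52 = 6.960 in, b_i = 5.99 − 2×0.52 = 4.950 in
Weak-axis I_min = (h_o·b_o³ − h_i·b_i³)/12 with b_o = 5.99, b_i = 4.950 in (shorter outer/inner sides).
I_min = (8.00×5.99³ − 6.960×4.950³)/12 = 72.93 in⁴
At the buckling limit P_cr = P = 4.560×10^4 lb
From P_cr = π²EI/(K·L)²:  L = (1/K)·√(π²EI/P_cr) = (1/0.7)·√(π²×1.52×10^7×72.93/4.560×10^4)
L = 700 in

L_max ≈ 700 in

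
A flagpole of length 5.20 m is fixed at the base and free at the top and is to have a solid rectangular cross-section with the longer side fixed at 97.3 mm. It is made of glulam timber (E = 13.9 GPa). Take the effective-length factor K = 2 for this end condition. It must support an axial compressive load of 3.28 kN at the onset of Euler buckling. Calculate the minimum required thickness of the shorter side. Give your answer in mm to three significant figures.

L_e = K·L = 2 × 5.20 = 10.40 m
Required I = P_cr·L_e²/(π²E) = 3.280×10^3 × 10.40² / (π² × 1.39×10^10) = 2.586×10^-6 m⁴
I_req = 2.586×10^6 mm⁴
Rectangle, weak axis: I_min = h·b³/12 with h = 97.3 mm fixed  ⇒  b = (12I/h)^(1/3) = 68.3 mm

b ≈ 68.3 mm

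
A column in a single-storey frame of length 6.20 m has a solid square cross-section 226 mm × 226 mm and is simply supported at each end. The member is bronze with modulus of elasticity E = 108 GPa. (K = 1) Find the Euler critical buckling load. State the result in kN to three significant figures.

I = a⁴/12 = 226⁴/12 = 2.174×10^8 mm⁴
I = 2.174×10^8 mm⁴ = 2.174×10^-4 m⁴
Effective length L_e = K·L = 1 × 6.20 = 6.200 m
P_cr = π²EI / L_e² = π² × 108×10⁹ × 2.174×10^-4 / 6.200² = 6.028×10^6 N

P_cr ≈ 6030 kN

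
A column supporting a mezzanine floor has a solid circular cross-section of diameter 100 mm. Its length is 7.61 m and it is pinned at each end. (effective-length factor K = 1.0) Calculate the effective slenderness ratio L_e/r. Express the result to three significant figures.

λ ≈ 304

For a solid circle r = d/4 = 100/4 = 25.00 mm
L_e = K·L = 1 × 7.61 m = 7.610 m = 7610.0 mm
λ = L_e / r_min = 7610.0 / 25.00 = 304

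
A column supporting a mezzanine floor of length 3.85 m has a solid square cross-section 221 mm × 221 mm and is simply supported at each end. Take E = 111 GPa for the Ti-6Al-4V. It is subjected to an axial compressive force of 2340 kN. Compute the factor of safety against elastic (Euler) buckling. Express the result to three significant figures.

n ≈ 6.28

I = a⁴/12 = 221⁴/12 = 1.988×10^8 mm⁴
I = 1.988×10^8 mm⁴ = 1.988×10^-4 m⁴
Effective length L_e = K·L = 1 × 3.85 = 3.850 m
P_cr = π²EI / L_e² = π² × 111×10⁹ × 1.988×10^-4 / 3.850² = 1.469×10^7 N
Factor of safety n = P_cr / P = 14692 / 2340 = 6.28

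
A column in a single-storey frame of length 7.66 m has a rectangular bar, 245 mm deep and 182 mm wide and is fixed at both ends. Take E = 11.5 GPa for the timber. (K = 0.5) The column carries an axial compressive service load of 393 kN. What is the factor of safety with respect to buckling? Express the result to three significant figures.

Buckling occurs about the weak axis: I_min = h·b³/12 with b = 182 mm (the shorter side).
I_min = 245×182³/12 = 1.231×10^8 mm⁴
I = 1.231×10^8 mm⁴ = 1.231×10^-4 m⁴
Effective length L_e = K·L = 0.5 × 7.66 = 3.830 m
P_cr = π²EI / L_e² = π² × 11.5×10⁹ × 1.231×10^-4 / 3.830² = 9.524×10^5 N
Factor of safety n = P_cr / P = 952.36 / 393 = 2.42

n ≈ 2.42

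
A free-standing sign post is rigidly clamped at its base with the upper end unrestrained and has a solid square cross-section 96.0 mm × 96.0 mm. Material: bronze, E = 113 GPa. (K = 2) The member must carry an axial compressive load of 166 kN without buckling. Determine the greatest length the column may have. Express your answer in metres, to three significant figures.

L_max ≈ 3.45 m

I = a⁴/12 = 96.0⁴/12 = 7.078×10^6 mm⁴
I = 7.078×10^-6 m⁴
At the buckling limit P_cr = P = 1.660×10^5 N
From P_cr = π²EI/(K·L)²:  L = (1/K)·√(π²EI/P_cr) = (1/2)·√(π²×1.13×10^11×7.078×10^-6/1.660×10^5)
L = 3.45 m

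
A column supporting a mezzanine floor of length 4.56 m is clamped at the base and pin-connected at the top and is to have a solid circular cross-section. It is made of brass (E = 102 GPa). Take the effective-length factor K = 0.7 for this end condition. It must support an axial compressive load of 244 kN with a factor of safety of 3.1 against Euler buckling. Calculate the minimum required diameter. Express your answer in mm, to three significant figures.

Required P_cr = n·P = 3.1 × 244 = 756.4 kN
L_e = K·L = 0.7 × 4.56 = 3.192 m
Required I = P_cr·L_e²/(π²E) = 7.564×10^5 × 3.192² / (π² × 1.02×10^11) = 7.656×10^-6 m⁴
I_req = 7.656×10^6 mm⁴
Solid circle: I = πd⁴/64  ⇒  d = (64I/π)^(1/4) = (64×7.656×10^6/π)^(1/4) = 112 mm

d ≈ 112 mm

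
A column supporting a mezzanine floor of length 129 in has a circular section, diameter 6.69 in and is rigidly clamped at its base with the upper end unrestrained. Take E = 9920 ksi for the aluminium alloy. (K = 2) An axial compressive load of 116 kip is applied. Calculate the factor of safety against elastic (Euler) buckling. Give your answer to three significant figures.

n ≈ 1.25

I = πd⁴/64 = π×6.69⁴/64 = 98.33 in⁴
Effective length L_e = K·L = 2 × 129 = 258.0 in
P_cr = π²EI / L_e² = π² × 9920×10³ × 98.33 / 258.0² = 1.446×10^5 lb
Factor of safety n = P_cr / P = 144.63 / 116 = 1.25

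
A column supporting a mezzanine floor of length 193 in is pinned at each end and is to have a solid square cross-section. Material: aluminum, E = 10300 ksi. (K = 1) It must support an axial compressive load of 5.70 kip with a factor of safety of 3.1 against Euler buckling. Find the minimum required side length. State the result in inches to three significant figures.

a ≈ 2.97 in

Required P_cr = n·P = 3.1 × 5.70 = 17.67 kip
L_e = K·L = 1 × 193 = 193.0 in
Required I = P_cr·L_e²/(π²E) = 1.767×10^4 × 193.0² / (π² × 1.03×10^7) = 6.475 in⁴
Solid square: I = a⁴/12  ⇒  a = (12I)^(1/4) = (12×6.475)^(1/4) = 2.97 in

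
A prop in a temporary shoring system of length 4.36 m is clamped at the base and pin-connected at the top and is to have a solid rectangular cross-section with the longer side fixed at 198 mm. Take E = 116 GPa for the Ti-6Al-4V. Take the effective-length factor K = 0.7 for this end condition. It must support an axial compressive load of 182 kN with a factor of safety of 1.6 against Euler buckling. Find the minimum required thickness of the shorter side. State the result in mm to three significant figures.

b ≈ 52.4 mm

Required P_cr = n·P = 1.6 × 182 = 291.2 kN
L_e = K·L = 0.7 × 4.36 = 3.052 m
Required I = P_cr·L_e²/(π²E) = 2.912×10^5 × 3.052² / (π² × 1.16×10^11) = 2.369×10^-6 m⁴
I_req = 2.369×10^6 mm⁴
Rectangle, weak axis: I_min = h·b³/12 with h = 198 mm fixed  ⇒  b = (12I/h)^(1/3) = 52.4 mm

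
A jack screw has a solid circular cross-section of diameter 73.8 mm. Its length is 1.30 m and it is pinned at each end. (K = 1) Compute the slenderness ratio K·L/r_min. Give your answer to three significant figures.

For a solid circle r = d/4 = 73.8/4 = 18.45 mm
L_e = K·L = 1 × 1.30 m = 1.300 m = 1300.0 mm
λ = L_e / r_min = 1300.0 / 18.45 = 70.5

λ ≈ 70.5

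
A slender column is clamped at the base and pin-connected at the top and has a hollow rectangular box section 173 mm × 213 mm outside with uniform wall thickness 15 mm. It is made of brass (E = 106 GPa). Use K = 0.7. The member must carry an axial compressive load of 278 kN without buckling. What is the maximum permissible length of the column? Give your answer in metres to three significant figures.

L_max ≈ 19.1 m

Inner dimensions: h_i = 213 − 2×15 = 183.0 mm, b_i = 173 − 2×15 = 143.0 mm
Weak-axis I_min = (h_o·b_o³ − h_i·b_i³)/12 with b_o = 173, b_i = 143.0 mm (shorter outer/inner sides).
I_min = (213×173³ − 183.0×143.0³)/12 = 4.731×10^7 mm⁴
I = 4.731×10^-5 m⁴
At the buckling limit P_cr = P = 2.780×10^5 N
From P_cr = π²EI/(K·L)²:  L = (1/K)·√(π²EI/P_cr) = (1/0.7)·√(π²×1.06×10^11×4.731×10^-5/2.780×10^5)
L = 19.1 m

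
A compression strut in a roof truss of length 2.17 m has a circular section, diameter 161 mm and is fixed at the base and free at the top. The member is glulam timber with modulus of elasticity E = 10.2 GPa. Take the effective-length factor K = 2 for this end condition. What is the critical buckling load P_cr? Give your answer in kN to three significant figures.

P_cr ≈ 176 kN

I = πd⁴/64 = π×161⁴/64 = 3.298×10^7 mm⁴
I = 3.298×10^7 mm⁴ = 3.298×10^-5 m⁴
Effective length L_e = K·L = 2 × 2.17 = 4.340 m
P_cr = π²EI / L_e² = π² × 10.2×10⁹ × 3.298×10^-5 / 4.340² = 1.763×10^5 N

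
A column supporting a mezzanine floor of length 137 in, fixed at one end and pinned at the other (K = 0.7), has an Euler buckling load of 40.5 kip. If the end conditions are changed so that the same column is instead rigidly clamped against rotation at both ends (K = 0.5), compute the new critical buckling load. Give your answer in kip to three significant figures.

P_cr ≈ 79.4 kip

P_cr ∝ 1/K², so P_cr,new = P_cr,old × (K_old/K_new)² = 40.5 × (0.7/0.5)²
= 40.5 × 1.960 = 79.4 kip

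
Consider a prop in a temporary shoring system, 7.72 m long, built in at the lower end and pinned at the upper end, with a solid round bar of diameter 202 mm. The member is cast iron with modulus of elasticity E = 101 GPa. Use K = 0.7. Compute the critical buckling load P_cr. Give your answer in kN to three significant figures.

I = πd⁴/64 = π×202⁴/64 = 8.173×10^7 mm⁴
I = 8.173×10^7 mm⁴ = 8.173×10^-5 m⁴
Effective length L_e = K·L = 0.7 × 7.72 = 5.404 m
P_cr = π²EI / L_e² = π² × 101×10⁹ × 8.173×10^-5 / 5.404² = 2.790×10^6 N

P_cr ≈ 2790 kN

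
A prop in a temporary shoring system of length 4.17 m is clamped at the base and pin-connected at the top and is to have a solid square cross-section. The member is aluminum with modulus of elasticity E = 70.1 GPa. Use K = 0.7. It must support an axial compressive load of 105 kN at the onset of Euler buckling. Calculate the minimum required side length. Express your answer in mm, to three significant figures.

L_e = K·L = 0.7 × 4.17 = 2.919 m
Required I = P_cr·L_e²/(π²E) = 1.050×10^5 × 2.919² / (π² × 7.01×10^10) = 1.293×10^-6 m⁴
I_req = 1.293×10^6 mm⁴
Solid square: I = a⁴/12  ⇒  a = (12I)^(1/4) = (12×1.293×10^6)^(1/4) = 62.8 mm

a ≈ 62.8 mm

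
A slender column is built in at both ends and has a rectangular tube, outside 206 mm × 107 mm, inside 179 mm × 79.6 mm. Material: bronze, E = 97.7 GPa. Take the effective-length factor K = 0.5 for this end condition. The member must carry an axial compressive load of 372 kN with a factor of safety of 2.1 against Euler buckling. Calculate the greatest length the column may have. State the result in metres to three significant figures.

Weak-axis I_min = (h_o·b_o³ − h_i·b_i³)/12 with b_o = 107, b_i = 79.60 mm (shorter outer/inner sides).
I_min = (206×107³ − 179.0×79.60³)/12 = 1.351×10^7 mm⁴
I = 1.351×10^-5 m⁴
Required critical load P_cr = n·P = 2.1 × 372 = 781.2 kN = 7.812×10^5 N
From P_cr = π²EI/(K·L)²:  L = (1/K)·√(π²EI/P_cr) = (1/0.5)·√(π²×9.77×10^10×1.351×10^-5/7.812×10^5)
L = 8.17 m

L_max ≈ 8.17 m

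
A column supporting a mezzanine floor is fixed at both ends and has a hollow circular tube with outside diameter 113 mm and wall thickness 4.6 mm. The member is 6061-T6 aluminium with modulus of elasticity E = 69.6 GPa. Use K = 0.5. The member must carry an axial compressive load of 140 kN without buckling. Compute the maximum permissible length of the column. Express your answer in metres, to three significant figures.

Inner diameter d_i = 113 − 2×4.6 = 103.8 mm
I = π(d_o⁴ − d_i⁴)/64 = π(113⁴ − 103.8⁴)/64 = 2.305×10^6 mm⁴
I = 2.305×10^-6 m⁴
At the buckling limit P_cr = P = 1.400×10^5 N
From P_cr = π²EI/(K·L)²:  L = (1/K)·√(π²EI/P_cr) = (1/0.5)·√(π²×6.96×10^10×2.305×10^-6/1.400×10^5)
L = 6.73 m

L_max ≈ 6.73 m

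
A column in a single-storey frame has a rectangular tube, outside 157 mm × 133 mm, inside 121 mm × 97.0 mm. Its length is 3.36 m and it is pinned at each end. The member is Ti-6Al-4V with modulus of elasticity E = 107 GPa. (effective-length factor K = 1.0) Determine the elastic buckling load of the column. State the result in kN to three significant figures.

P_cr ≈ 2020 kN

Weak-axis I_min = (h_o·b_o³ − h_i·b_i³)/12 with b_o = 133, b_i = 97.00 mm (shorter outer/inner sides).
I_min = (157×133³ − 121.0×97.00³)/12 = 2.158×10^7 mm⁴
I = 2.158×10^7 mm⁴ = 2.158×10^-5 m⁴
Effective length L_e = K·L = 1 × 3.36 = 3.360 m
P_cr = π²EI / L_e² = π² × 107×10⁹ × 2.158×10^-5 / 3.360² = 2.018×10^6 N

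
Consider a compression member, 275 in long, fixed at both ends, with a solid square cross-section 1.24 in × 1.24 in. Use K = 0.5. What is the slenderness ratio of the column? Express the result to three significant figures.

λ ≈ 384

For a square r = a/√12 = 1.24/√12 = 0.3580 in
L_e = K·L = 0.5 × 275 = 137.5 in
λ = L_e / r_min = 137.50 / 0.3580 = 384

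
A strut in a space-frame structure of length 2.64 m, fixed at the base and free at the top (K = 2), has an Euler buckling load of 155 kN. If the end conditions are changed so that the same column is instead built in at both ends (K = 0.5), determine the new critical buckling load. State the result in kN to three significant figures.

P_cr ≈ 2480 kN

P_cr ∝ 1/K², so P_cr,new = P_cr,old × (K_old/K_new)² = 155 × (2/0.5)²
= 155 × 16.00 = 2480 kN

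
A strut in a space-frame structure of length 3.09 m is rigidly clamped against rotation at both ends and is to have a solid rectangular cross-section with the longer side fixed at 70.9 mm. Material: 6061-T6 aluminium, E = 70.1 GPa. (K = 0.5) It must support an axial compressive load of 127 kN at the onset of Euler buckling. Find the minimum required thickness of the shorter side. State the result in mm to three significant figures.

b ≈ 42.0 mm

L_e = K·L = 0.5 × 3.09 = 1.545 m
Required I = P_cr·L_e²/(π²E) = 1.270×10^5 × 1.545² / (π² × 7.01×10^10) = 4.382×10^-7 m⁴
I_req = 4.382×10^5 mm⁴
Rectangle, weak axis: I_min = h·b³/12 with h = 70.9 mm fixed  ⇒  b = (12I/h)^(1/3) = 42.0 mm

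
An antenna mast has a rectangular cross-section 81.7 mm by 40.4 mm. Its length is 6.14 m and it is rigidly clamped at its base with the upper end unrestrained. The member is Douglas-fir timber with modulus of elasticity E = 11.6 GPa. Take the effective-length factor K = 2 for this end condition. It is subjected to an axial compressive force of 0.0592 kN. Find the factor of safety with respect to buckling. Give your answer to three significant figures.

n ≈ 5.76

Buckling occurs about the weak axis: I_min = h·b³/12 with b = 40.4 mm (the shorter side).
I_min = 81.7×40.4³/12 = 4.489×10^5 mm⁴
I = 4.489×10^5 mm⁴ = 4.489×10^-7 m⁴
Effective length L_e = K·L = 2 × 6.14 = 12.28 m
P_cr = π²EI / L_e² = π² × 11.6×10⁹ × 4.489×10^-7 / 12.28² = 340.8 N
Factor of safety n = P_cr / P = 0.34084 / 0.0592 = 5.76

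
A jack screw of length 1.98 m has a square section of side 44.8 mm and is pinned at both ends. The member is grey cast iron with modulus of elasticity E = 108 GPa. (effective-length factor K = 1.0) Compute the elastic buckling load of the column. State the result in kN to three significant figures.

P_cr ≈ 91.3 kN

I = a⁴/12 = 44.8⁴/12 = 3.357×10^5 mm⁴
I = 3.357×10^5 mm⁴ = 3.357×10^-7 m⁴
Effective length L_e = K·L = 1 × 1.98 = 1.980 m
P_cr = π²EI / L_e² = π² × 108×10⁹ × 3.357×10^-7 / 1.980² = 9.127×10^4 N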